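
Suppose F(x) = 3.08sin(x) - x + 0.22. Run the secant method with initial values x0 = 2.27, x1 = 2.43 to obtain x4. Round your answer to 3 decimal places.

2.369

F(2.27) = 0.30729, F(2.43) = -0.19863
x2 = 2.43000 − (-0.19863)·(2.43000 − 2.27000) / (-0.19863 − 0.30729) = 2.43000 − (-0.03178)/(-0.50593) = 2.36718
F(2.36718) = 0.00665
x3 = 2.36718 − 0.00665·(2.36718 − 2.43000) / (0.00665 − (-0.19863)) = 2.36718 − (-0.00042)/(0.20528) = 2.36922
F(2.36922) = 0.00013
x4 = 2.36922 − 0.00013·(2.36922 − 2.36718) / (0.00013 − 0.00665) = 2.36922 − (0.00000)/(-0.00652) = 2.36926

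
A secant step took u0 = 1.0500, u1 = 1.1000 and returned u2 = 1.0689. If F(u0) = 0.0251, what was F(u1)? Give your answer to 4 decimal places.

The secant line through (1.0500, 0.0251) and (1.1000, F(u1)) crosses zero at u2 = 1.0689.
So (1.0500, 0.0251), (1.1000, F(u1)), (1.0689, 0) are collinear:
F(u1) = 0.0251 · (1.1000 − 1.0689) / (1.0500 − 1.0689) = 0.0251 · (0.031100)/(-0.018900) = -0.041302

-0.0413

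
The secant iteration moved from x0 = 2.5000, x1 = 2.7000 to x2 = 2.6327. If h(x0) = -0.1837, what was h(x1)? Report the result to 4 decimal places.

The secant line through (2.5000, -0.1837) and (2.7000, h(x1)) crosses zero at x2 = 2.6327.
So (2.5000, -0.1837), (2.7000, h(x1)), (2.6327, 0) are collinear:
h(x1) = -0.1837 · (2.7000 − 2.6327) / (2.5000 − 2.6327) = -0.1837 · (0.067300)/(-0.132700) = 0.093165

0.0932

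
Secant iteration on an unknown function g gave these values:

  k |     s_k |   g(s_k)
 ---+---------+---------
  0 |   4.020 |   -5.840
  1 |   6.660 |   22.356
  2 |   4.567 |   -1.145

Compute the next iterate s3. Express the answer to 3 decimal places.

s3 = 4.567 − (-1.145)·(4.567 − 6.660) / (-1.145 − 22.356)
   = 4.567 − (2.39649)/(-23.50100) = 4.66897

4.669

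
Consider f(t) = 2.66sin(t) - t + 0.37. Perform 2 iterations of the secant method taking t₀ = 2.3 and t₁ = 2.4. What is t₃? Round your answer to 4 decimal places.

2.3192

f(2.3) = 0.053576, f(2.4) = -0.233268
t₂ = 2.400000 − (-0.233268)·(2.400000 − 2.300000) / (-0.233268 − 0.053576) = 2.400000 − (-0.023327)/(-0.286844) = 2.318678
f(2.318678) = 0.001452
t₃ = 2.318678 − 0.001452·(2.318678 − 2.400000) / (0.001452 − (-0.233268)) = 2.318678 − (-0.000118)/(0.234720) = 2.319181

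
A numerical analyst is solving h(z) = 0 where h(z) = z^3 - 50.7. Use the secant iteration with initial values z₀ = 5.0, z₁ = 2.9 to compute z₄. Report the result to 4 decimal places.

h(5.0) = 74.300000, h(2.9) = -26.311000
z₂ = 2.900000 − (-26.311000)·(2.900000 − 5.000000) / (-26.311000 − 74.300000) = 2.900000 − (55.253100)/(-100.611000) = 3.449176
h(3.449176) = -9.665807
z₃ = 3.449176 − (-9.665807)·(3.449176 − 2.900000) / (-9.665807 − (-26.311000)) = 3.449176 − (-5.308225)/(16.645193) = 3.768080
h(3.768080) = 2.800805
z₄ = 3.768080 − 2.800805·(3.768080 − 3.449176) / (2.800805 − (-9.665807)) = 3.768080 − (0.893189)/(12.466613) = 3.696433

3.6964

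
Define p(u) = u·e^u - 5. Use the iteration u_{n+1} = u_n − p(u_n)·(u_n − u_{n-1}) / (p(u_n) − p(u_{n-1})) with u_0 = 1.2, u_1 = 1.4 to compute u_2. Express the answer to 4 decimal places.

1.3200

p(1.2) = -1.015860, p(1.4) = 0.677280
u_2 = 1.400000 − 0.677280·(1.400000 − 1.200000) / (0.677280 − (-1.015860)) = 1.400000 − (0.135456)/(1.693140) = 1.319997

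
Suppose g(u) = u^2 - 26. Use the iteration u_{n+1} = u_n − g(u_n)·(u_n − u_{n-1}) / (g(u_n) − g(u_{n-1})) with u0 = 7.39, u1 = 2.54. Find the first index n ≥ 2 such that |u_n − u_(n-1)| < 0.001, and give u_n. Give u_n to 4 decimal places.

g(7.39) = 28.612100, g(2.54) = -19.548400
u2 = 2.540000 − (-19.548400)·(-4.850000)/(-48.160500) = 4.508620;  |Δ| = 1.968620
g(4.508620) = -5.672343
u3 = 4.508620 − (-5.672343)·(1.968620)/(13.876057) = 5.313365;  |Δ| = 0.804745
g(5.313365) = 2.231852
u4 = 5.313365 − 2.231852·(0.804745)/(7.904195) = 5.086135;  |Δ| = 0.227230
g(5.086135) = -0.131229
u5 = 5.086135 − (-0.131229)·(-0.227230)/(-2.363081) = 5.098754;  |Δ| = 0.012619
g(5.098754) = -0.002708
u6 = 5.098754 − (-0.002708)·(0.012619)/(0.128521) = 5.099020;  |Δ| = 0.000266
|u6 − u5| = 0.000266 < 0.001

n = 6, u_n = 5.0990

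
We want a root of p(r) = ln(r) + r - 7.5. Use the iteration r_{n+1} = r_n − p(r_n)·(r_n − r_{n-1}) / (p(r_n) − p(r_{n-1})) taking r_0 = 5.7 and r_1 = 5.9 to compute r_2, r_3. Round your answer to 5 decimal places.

p(5.7) = -0.0595338, p(5.9) = 0.1749524
r_2 = 5.9000000 − 0.1749524·(5.9000000 − 5.7000000) / (0.1749524 − (-0.0595338)) = 5.9000000 − (0.0349905)/(0.2344862) = 5.7507781
p(5.7507781) = 0.0001133
r_3 = 5.7507781 − 0.0001133·(5.7507781 − 5.9000000) / (0.0001133 − 0.1749524) = 5.7507781 − (-0.0000169)/(-0.1748391) = 5.7506814

5.75078, 5.75068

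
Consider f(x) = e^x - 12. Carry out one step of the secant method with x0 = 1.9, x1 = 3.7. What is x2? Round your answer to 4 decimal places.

f(1.9) = -5.314106, f(3.7) = 28.447304
x2 = 3.700000 − 28.447304·(3.700000 − 1.900000) / (28.447304 − (-5.314106)) = 3.700000 − (51.205148)/(33.761410) = 2.183323

2.1833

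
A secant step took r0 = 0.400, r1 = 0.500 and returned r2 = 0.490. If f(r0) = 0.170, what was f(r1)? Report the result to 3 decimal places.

-0.019

The secant line through (0.400, 0.170) and (0.500, f(r1)) crosses zero at r2 = 0.490.
So (0.400, 0.170), (0.500, f(r1)), (0.490, 0) are collinear:
f(r1) = 0.170 · (0.500 − 0.490) / (0.400 − 0.490) = 0.170 · (0.01000)/(-0.09000) = -0.01889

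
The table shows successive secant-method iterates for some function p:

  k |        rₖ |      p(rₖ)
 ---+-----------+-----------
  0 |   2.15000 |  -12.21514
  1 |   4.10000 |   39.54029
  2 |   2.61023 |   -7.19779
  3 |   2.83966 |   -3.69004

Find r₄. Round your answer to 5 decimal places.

r₄ = 2.83966 − (-3.69004)·(2.83966 − 2.61023) / (-3.69004 − (-7.19779))
   = 2.83966 − (-0.8466059)/(3.5077500) = 3.0810130

3.08101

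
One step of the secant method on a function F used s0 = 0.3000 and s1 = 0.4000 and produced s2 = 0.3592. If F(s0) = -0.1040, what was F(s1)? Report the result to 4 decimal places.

The secant line through (0.3000, -0.1040) and (0.4000, F(s1)) crosses zero at s2 = 0.3592.
So (0.3000, -0.1040), (0.4000, F(s1)), (0.3592, 0) are collinear:
F(s1) = -0.1040 · (0.4000 − 0.3592) / (0.3000 − 0.3592) = -0.1040 · (0.040800)/(-0.059200) = 0.071676

0.0717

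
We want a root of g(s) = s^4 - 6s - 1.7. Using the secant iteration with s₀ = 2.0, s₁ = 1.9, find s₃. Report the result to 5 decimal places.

g(2.0) = 2.3000000, g(1.9) = -0.0679000
s₂ = 1.9000000 − (-0.0679000)·(1.9000000 − 2.0000000) / (-0.0679000 − 2.3000000) = 1.9000000 − (0.0067900)/(-2.3679000) = 1.9028675
g(1.9028675) = -0.0062536
s₃ = 1.9028675 − (-0.0062536)·(1.9028675 − 1.9000000) / (-0.0062536 − (-0.0679000)) = 1.9028675 − (-0.0000179)/(0.0616464) = 1.9031584

1.90316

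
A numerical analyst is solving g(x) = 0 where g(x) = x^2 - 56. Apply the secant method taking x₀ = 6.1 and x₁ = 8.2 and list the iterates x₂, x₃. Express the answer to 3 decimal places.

g(6.1) = -18.79000, g(8.2) = 11.24000
x₂ = 8.20000 − 11.24000·(8.20000 − 6.10000) / (11.24000 − (-18.79000)) = 8.20000 − (23.60400)/(30.03000) = 7.41399
g(7.41399) = -1.03281
x₃ = 7.41399 − (-1.03281)·(7.41399 − 8.20000) / (-1.03281 − 11.24000) = 7.41399 − (0.81180)/(-12.27281) = 7.48013

7.414, 7.480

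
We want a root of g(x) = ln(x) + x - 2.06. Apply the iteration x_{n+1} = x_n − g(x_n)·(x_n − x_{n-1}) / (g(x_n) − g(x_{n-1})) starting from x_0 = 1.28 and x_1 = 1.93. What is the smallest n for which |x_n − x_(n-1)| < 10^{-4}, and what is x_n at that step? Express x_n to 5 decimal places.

n = 5, x_n = 1.59385

g(1.28) = -0.5331399, g(1.93) = 0.5275200
x_2 = 1.9300000 − 0.5275200·(0.6500000)/(1.0606599) = 1.6067220;  |Δ| = 0.3232780
g(1.6067220) = 0.0209181
x_3 = 1.6067220 − 0.0209181·(-0.3232780)/(-0.5066019) = 1.5933735;  |Δ| = 0.0133485
g(1.5933735) = -0.0007730
x_4 = 1.5933735 − (-0.0007730)·(-0.0133485)/(-0.0216911) = 1.5938492;  |Δ| = 0.0004757
g(1.5938492) = 0.0000012
x_5 = 1.5938492 − 0.0000012·(0.0004757)/(0.0007742) = 1.5938485;  |Δ| = 0.0000007
|x_5 − x_4| = 0.0000007 < 10^{-4}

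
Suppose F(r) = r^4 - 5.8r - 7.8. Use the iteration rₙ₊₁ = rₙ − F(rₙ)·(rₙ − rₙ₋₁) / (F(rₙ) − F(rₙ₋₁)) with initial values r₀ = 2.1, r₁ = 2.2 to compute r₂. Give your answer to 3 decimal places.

2.116

F(2.1) = -0.53190, F(2.2) = 2.86560
r₂ = 2.20000 − 2.86560·(2.20000 − 2.10000) / (2.86560 − (-0.53190)) = 2.20000 − (0.28656)/(3.39750) = 2.11566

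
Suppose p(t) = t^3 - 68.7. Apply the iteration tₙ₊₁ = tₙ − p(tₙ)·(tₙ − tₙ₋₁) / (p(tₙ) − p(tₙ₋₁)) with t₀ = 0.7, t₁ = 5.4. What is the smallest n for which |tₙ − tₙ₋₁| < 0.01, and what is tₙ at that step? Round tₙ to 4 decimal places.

n = 7, tₙ = 4.0956

p(0.7) = -68.357000, p(5.4) = 88.764000
t₂ = 5.400000 − 88.764000·(4.700000)/(157.121000) = 2.744780;  |Δ| = 2.655220
p(2.744780) = -48.021326
t₃ = 2.744780 − (-48.021326)·(-2.655220)/(-136.785326) = 3.676950;  |Δ| = 0.932170
p(3.676950) = -18.987772
t₄ = 3.676950 − (-18.987772)·(0.932170)/(29.033554) = 4.286584;  |Δ| = 0.609634
p(4.286584) = 10.065124
t₅ = 4.286584 − 10.065124·(0.609634)/(29.052896) = 4.075382;  |Δ| = 0.211202
p(4.075382) = -1.013070
t₆ = 4.075382 − (-1.013070)·(-0.211202)/(-11.078194) = 4.094695;  |Δ| = 0.019314
p(4.094695) = -0.046166
t₇ = 4.094695 − (-0.046166)·(0.019314)/(0.966904) = 4.095618;  |Δ| = 0.000922
|t₇ − t₆| = 0.000922 < 0.01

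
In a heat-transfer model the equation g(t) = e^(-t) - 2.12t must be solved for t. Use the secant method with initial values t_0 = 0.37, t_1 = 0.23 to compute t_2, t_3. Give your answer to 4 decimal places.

g(0.37) = -0.093666, g(0.23) = 0.306934
t_2 = 0.230000 − 0.306934·(0.230000 − 0.370000) / (0.306934 − (-0.093666)) = 0.230000 − (-0.042971)/(0.400599) = 0.337266
g(0.337266) = -0.001285
t_3 = 0.337266 − (-0.001285)·(0.337266 − 0.230000) / (-0.001285 − 0.306934) = 0.337266 − (-0.000138)/(-0.308219) = 0.336819

0.3373, 0.3368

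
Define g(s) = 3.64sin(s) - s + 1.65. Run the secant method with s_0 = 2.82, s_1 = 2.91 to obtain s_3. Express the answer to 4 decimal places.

2.8156

g(2.82) = -0.019476, g(2.91) = -0.424518
s_2 = 2.910000 − (-0.424518)·(2.910000 − 2.820000) / (-0.424518 − (-0.019476)) = 2.910000 − (-0.038207)/(-0.405042) = 2.815672
g(2.815672) = -0.000215
s_3 = 2.815672 − (-0.000215)·(2.815672 − 2.910000) / (-0.000215 − (-0.424518)) = 2.815672 − (0.000020)/(0.424304) = 2.815625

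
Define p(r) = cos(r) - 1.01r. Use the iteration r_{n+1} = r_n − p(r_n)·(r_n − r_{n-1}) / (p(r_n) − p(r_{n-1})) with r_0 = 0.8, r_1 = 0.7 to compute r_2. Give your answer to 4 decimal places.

0.7342

p(0.8) = -0.111293, p(0.7) = 0.057842
r_2 = 0.700000 − 0.057842·(0.700000 − 0.800000) / (0.057842 − (-0.111293)) = 0.700000 − (-0.005784)/(0.169135) = 0.734199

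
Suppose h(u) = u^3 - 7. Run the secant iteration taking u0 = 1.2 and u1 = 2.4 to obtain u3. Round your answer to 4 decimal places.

1.8695

h(1.2) = -5.272000, h(2.4) = 6.824000
u2 = 2.400000 − 6.824000·(2.400000 − 1.200000) / (6.824000 − (-5.272000)) = 2.400000 − (8.188800)/(12.096000) = 1.723016
h(1.723016) = -1.884739
u3 = 1.723016 − (-1.884739)·(1.723016 − 2.400000) / (-1.884739 − 6.824000) = 1.723016 − (1.275938)/(-8.708739) = 1.869528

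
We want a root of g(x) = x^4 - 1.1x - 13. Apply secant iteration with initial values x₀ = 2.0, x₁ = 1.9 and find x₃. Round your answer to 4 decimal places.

g(2.0) = 0.800000, g(1.9) = -2.057900
x₂ = 1.900000 − (-2.057900)·(1.900000 − 2.000000) / (-2.057900 − 0.800000) = 1.900000 − (0.205790)/(-2.857900) = 1.972007
g(1.972007) = -0.046340
x₃ = 1.972007 − (-0.046340)·(1.972007 − 1.900000) / (-0.046340 − (-2.057900)) = 1.972007 − (-0.003337)/(2.011560) = 1.973666

1.9737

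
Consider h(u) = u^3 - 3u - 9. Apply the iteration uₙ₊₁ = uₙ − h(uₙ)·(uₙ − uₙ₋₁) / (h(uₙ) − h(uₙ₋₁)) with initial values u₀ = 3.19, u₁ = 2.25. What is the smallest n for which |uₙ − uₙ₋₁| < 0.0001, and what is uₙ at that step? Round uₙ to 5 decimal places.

n = 6, uₙ = 2.55415

h(3.19) = 13.8917590, h(2.25) = -4.3593750
u₂ = 2.2500000 − (-4.3593750)·(-0.9400000)/(-18.2511340) = 2.4745237;  |Δ| = 0.2245237
h(2.4745237) = -1.2714001
u₃ = 2.4745237 − (-1.2714001)·(0.2245237)/(3.0879749) = 2.5669660;  |Δ| = 0.0924423
h(2.5669660) = 0.2136484
u₄ = 2.5669660 − 0.2136484·(0.0924423)/(1.4850486) = 2.5536667;  |Δ| = 0.0132993
h(2.5536667) = -0.0079943
u₅ = 2.5536667 − (-0.0079943)·(-0.0132993)/(-0.2216427) = 2.5541464;  |Δ| = 0.0004797
h(2.5541464) = -0.0000472
u₆ = 2.5541464 − (-0.0000472)·(0.0004797)/(0.0079471) = 2.5541492;  |Δ| = 0.0000028
|u₆ − u₅| = 0.0000028 < 0.0001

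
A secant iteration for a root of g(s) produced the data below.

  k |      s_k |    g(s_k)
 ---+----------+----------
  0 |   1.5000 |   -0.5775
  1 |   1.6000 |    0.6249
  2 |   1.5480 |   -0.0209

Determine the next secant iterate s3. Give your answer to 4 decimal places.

s3 = 1.5480 − (-0.0209)·(1.5480 − 1.6000) / (-0.0209 − 0.6249)
   = 1.5480 − (0.001087)/(-0.645800) = 1.549683

1.5497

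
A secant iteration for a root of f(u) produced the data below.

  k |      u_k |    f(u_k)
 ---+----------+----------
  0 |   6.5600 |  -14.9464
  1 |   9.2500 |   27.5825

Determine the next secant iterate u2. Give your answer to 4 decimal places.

u2 = 9.2500 − 27.5825·(9.2500 − 6.5600) / (27.5825 − (-14.9464))
   = 9.2500 − (74.196925)/(42.528900) = 7.505376

7.5054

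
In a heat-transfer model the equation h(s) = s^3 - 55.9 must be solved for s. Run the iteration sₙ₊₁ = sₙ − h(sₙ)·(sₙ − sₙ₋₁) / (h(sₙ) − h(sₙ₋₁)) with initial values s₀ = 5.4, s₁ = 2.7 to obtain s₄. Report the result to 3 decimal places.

3.805

h(5.4) = 101.56400, h(2.7) = -36.21700
s₂ = 2.70000 − (-36.21700)·(2.70000 − 5.40000) / (-36.21700 − 101.56400) = 2.70000 − (97.78590)/(-137.78100) = 3.40972
h(3.40972) = -16.25795
s₃ = 3.40972 − (-16.25795)·(3.40972 − 2.70000) / (-16.25795 − (-36.21700)) = 3.40972 − (-11.53859)/(19.95905) = 3.98783
h(3.98783) = 7.51776
s₄ = 3.98783 − 7.51776·(3.98783 − 3.40972) / (7.51776 − (-16.25795)) = 3.98783 − (4.34612)/(23.77572) = 3.80504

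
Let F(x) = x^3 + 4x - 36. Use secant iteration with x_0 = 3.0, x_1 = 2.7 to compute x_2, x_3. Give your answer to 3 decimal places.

F(3.0) = 3.00000, F(2.7) = -5.51700
x_2 = 2.70000 − (-5.51700)·(2.70000 − 3.00000) / (-5.51700 − 3.00000) = 2.70000 − (1.65510)/(-8.51700) = 2.89433
F(2.89433) = -0.17648
x_3 = 2.89433 − (-0.17648)·(2.89433 − 2.70000) / (-0.17648 − (-5.51700)) = 2.89433 − (-0.03430)/(5.34052) = 2.90075

2.894, 2.901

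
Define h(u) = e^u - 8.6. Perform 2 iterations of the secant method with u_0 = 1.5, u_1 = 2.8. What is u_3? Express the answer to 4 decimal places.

h(1.5) = -4.118311, h(2.8) = 7.844647
u_2 = 2.800000 − 7.844647·(2.800000 − 1.500000) / (7.844647 − (-4.118311)) = 2.800000 − (10.198041)/(11.962958) = 1.947532
h(1.947532) = -1.588639
u_3 = 1.947532 − (-1.588639)·(1.947532 − 2.800000) / (-1.588639 − 7.844647) = 1.947532 − (1.354264)/(-9.433286) = 2.091094

2.0911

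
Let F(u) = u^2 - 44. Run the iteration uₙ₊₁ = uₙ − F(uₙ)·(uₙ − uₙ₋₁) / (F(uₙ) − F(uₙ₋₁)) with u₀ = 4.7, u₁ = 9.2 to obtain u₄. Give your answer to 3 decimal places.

F(4.7) = -21.91000, F(9.2) = 40.64000
u₂ = 9.20000 − 40.64000·(9.20000 − 4.70000) / (40.64000 − (-21.91000)) = 9.20000 − (182.88000)/(62.55000) = 6.27626
F(6.27626) = -4.60857
u₃ = 6.27626 − (-4.60857)·(6.27626 − 9.20000) / (-4.60857 − 40.64000) = 6.27626 − (13.47427)/(-45.24857) = 6.57404
F(6.57404) = -0.78197
u₄ = 6.57404 − (-0.78197)·(6.57404 − 6.27626) / (-0.78197 − (-4.60857)) = 6.57404 − (-0.23286)/(3.82661) = 6.63489

6.635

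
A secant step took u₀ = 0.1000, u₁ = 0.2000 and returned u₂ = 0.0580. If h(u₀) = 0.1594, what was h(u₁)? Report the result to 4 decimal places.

0.5389

The secant line through (0.1000, 0.1594) and (0.2000, h(u₁)) crosses zero at u₂ = 0.0580.
So (0.1000, 0.1594), (0.2000, h(u₁)), (0.0580, 0) are collinear:
h(u₁) = 0.1594 · (0.2000 − 0.0580) / (0.1000 − 0.0580) = 0.1594 · (0.142000)/(0.042000) = 0.538924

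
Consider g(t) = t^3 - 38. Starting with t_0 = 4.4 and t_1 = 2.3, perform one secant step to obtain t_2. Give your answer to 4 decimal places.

g(4.4) = 47.184000, g(2.3) = -25.833000
t_2 = 2.300000 − (-25.833000)·(2.300000 − 4.400000) / (-25.833000 − 47.184000) = 2.300000 − (54.249300)/(-73.017000) = 3.042968

3.0430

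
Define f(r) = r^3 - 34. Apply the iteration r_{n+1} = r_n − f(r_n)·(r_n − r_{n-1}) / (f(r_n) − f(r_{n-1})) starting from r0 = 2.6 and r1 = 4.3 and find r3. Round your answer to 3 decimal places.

3.188

f(2.6) = -16.42400, f(4.3) = 45.50700
r2 = 4.30000 − 45.50700·(4.30000 − 2.60000) / (45.50700 − (-16.42400)) = 4.30000 − (77.36190)/(61.93100) = 3.05084
f(3.05084) = -5.60400
r3 = 3.05084 − (-5.60400)·(3.05084 − 4.30000) / (-5.60400 − 45.50700) = 3.05084 − (7.00031)/(-51.11100) = 3.18780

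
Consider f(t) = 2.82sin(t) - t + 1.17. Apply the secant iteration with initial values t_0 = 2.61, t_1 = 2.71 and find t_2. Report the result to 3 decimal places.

f(2.61) = -0.01052, f(2.71) = -0.36034
t_2 = 2.71000 − (-0.36034)·(2.71000 − 2.61000) / (-0.36034 − (-0.01052)) = 2.71000 − (-0.03603)/(-0.34982) = 2.60699

2.607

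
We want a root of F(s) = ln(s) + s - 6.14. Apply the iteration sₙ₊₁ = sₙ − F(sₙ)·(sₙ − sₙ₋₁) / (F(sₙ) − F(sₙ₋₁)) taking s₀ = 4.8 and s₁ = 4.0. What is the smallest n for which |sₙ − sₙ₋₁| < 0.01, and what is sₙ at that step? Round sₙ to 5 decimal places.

F(4.8) = 0.2286159, F(4.0) = -0.7537056
s₂ = 4.0000000 − (-0.7537056)·(-0.8000000)/(-0.9823216) = 4.6138158;  |Δ| = 0.6138158
F(4.6138158) = 0.0028711
s₃ = 4.6138158 − 0.0028711·(0.6138158)/(0.7565767) = 4.6114865;  |Δ| = 0.0023293
|s₃ − s₂| = 0.0023293 < 0.01

n = 3, sₙ = 4.61149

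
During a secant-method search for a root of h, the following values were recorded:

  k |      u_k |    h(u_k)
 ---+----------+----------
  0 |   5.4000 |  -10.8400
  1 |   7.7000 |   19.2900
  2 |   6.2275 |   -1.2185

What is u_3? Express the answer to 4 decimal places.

6.3150

u_3 = 6.2275 − (-1.2185)·(6.2275 − 7.7000) / (-1.2185 − 19.2900)
   = 6.2275 − (1.794241)/(-20.508500) = 6.314988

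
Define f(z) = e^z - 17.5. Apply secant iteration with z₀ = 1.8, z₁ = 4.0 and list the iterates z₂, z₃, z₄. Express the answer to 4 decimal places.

2.3189, 2.5964, 2.9451

f(1.8) = -11.450353, f(4.0) = 37.098150
z₂ = 4.000000 − 37.098150·(4.000000 − 1.800000) / (37.098150 − (-11.450353)) = 4.000000 − (81.615930)/(48.548503) = 2.318879
f(2.318879) = -7.335731
z₃ = 2.318879 − (-7.335731)·(2.318879 − 4.000000) / (-7.335731 − 37.098150) = 2.318879 − (12.332255)/(-44.433881) = 2.596420
f(2.596420) = -4.084373
z₄ = 2.596420 − (-4.084373)·(2.596420 − 2.318879) / (-4.084373 − (-7.335731)) = 2.596420 − (-1.133584)/(3.251358) = 2.945070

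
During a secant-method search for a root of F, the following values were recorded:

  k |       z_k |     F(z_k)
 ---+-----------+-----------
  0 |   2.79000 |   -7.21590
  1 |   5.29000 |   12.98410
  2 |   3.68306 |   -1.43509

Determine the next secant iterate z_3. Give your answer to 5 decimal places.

3.84299

z_3 = 3.68306 − (-1.43509)·(3.68306 − 5.29000) / (-1.43509 − 12.98410)
   = 3.68306 − (2.3061035)/(-14.4191900) = 3.8429929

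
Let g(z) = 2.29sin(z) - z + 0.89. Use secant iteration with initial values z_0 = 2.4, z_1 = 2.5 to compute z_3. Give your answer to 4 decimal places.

2.4136

g(2.4) = 0.036811, g(2.5) = -0.239499
z_2 = 2.500000 − (-0.239499)·(2.500000 − 2.400000) / (-0.239499 − 0.036811) = 2.500000 − (-0.023950)/(-0.276309) = 2.413322
g(2.413322) = 0.000855
z_3 = 2.413322 − 0.000855·(2.413322 − 2.500000) / (0.000855 − (-0.239499)) = 2.413322 − (-0.000074)/(0.240354) = 2.413631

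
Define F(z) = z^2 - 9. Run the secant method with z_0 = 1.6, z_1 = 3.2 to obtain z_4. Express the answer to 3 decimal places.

3.000

F(1.6) = -6.44000, F(3.2) = 1.24000
z_2 = 3.20000 − 1.24000·(3.20000 − 1.60000) / (1.24000 − (-6.44000)) = 3.20000 − (1.98400)/(7.68000) = 2.94167
F(2.94167) = -0.34660
z_3 = 2.94167 − (-0.34660)·(2.94167 − 3.20000) / (-0.34660 − 1.24000) = 2.94167 − (0.08954)/(-1.58660) = 2.99810
F(2.99810) = -0.01139
z_4 = 2.99810 − (-0.01139)·(2.99810 − 2.94167) / (-0.01139 − (-0.34660)) = 2.99810 − (-0.00064)/(0.33520) = 3.00002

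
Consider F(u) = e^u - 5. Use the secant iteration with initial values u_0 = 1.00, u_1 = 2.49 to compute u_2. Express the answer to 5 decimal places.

1.36388

F(1.00) = -2.2817182, F(2.49) = 7.0612761
u_2 = 2.4900000 − 7.0612761·(2.4900000 − 1.0000000) / (7.0612761 − (-2.2817182)) = 2.4900000 − (10.5213014)/(9.3429943) = 1.3638834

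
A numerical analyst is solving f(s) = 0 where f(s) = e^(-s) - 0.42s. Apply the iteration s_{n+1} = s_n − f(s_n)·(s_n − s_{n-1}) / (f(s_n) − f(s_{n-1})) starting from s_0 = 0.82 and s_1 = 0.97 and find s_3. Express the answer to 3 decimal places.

0.935

f(0.82) = 0.09603, f(0.97) = -0.02832
s_2 = 0.97000 − (-0.02832)·(0.97000 − 0.82000) / (-0.02832 − 0.09603) = 0.97000 − (-0.00425)/(-0.12435) = 0.93584
f(0.93584) = -0.00080
s_3 = 0.93584 − (-0.00080)·(0.93584 − 0.97000) / (-0.00080 − (-0.02832)) = 0.93584 − (0.00003)/(0.02752) = 0.93485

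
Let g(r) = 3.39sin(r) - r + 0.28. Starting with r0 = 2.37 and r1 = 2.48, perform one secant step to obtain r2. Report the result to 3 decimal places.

2.447

g(2.37) = 0.27377, g(2.48) = -0.11727
r2 = 2.48000 − (-0.11727)·(2.48000 − 2.37000) / (-0.11727 − 0.27377) = 2.48000 − (-0.01290)/(-0.39104) = 2.44701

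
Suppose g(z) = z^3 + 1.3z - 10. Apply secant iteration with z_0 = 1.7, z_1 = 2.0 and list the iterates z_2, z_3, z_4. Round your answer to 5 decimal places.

1.94823, 1.95382, 1.95394

g(1.7) = -2.8770000, g(2.0) = 0.6000000
z_2 = 2.0000000 − 0.6000000·(2.0000000 − 1.7000000) / (0.6000000 − (-2.8770000)) = 2.0000000 − (0.1800000)/(3.4770000) = 1.9482312
g(1.9482312) = -0.0725833
z_3 = 1.9482312 − (-0.0725833)·(1.9482312 − 2.0000000) / (-0.0725833 − 0.6000000) = 1.9482312 − (0.0037575)/(-0.6725833) = 1.9538180
g(1.9538180) = -0.0015228
z_4 = 1.9538180 − (-0.0015228)·(1.9538180 − 1.9482312) / (-0.0015228 − (-0.0725833)) = 1.9538180 − (-0.0000085)/(0.0710605) = 1.9539377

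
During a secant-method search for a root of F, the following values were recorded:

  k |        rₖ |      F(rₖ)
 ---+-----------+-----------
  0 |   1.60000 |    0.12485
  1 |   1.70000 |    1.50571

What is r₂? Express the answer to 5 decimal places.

r₂ = 1.70000 − 1.50571·(1.70000 − 1.60000) / (1.50571 − 0.12485)
   = 1.70000 − (0.1505710)/(1.3808600) = 1.5909585

1.59096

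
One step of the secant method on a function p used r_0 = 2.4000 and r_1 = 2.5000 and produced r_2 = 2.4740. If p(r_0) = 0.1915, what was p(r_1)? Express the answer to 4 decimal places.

-0.0673

The secant line through (2.4000, 0.1915) and (2.5000, p(r_1)) crosses zero at r_2 = 2.4740.
So (2.4000, 0.1915), (2.5000, p(r_1)), (2.4740, 0) are collinear:
p(r_1) = 0.1915 · (2.5000 − 2.4740) / (2.4000 − 2.4740) = 0.1915 · (0.026000)/(-0.074000) = -0.067284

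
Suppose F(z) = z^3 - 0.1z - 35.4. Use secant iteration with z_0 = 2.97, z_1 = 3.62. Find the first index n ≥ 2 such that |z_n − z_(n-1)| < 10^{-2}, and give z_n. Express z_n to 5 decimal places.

n = 4, z_n = 3.29366

F(2.97) = -9.4989270, F(3.62) = 11.6759280
z_2 = 3.6200000 − 11.6759280·(0.6500000)/(21.1748550) = 3.2615865;  |Δ| = 0.3584135
F(3.2615865) = -1.0295749
z_3 = 3.2615865 − (-1.0295749)·(-0.3584135)/(-12.7055029) = 3.2906301;  |Δ| = 0.0290436
F(3.2906301) = -0.0973083
z_4 = 3.2906301 − (-0.0973083)·(0.0290436)/(0.9322666) = 3.2936616;  |Δ| = 0.0030315
|z_4 − z_3| = 0.0030315 < 10^{-2}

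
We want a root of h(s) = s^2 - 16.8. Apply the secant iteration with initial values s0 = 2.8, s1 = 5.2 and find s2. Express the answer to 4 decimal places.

3.9200

h(2.8) = -8.960000, h(5.2) = 10.240000
s2 = 5.200000 − 10.240000·(5.200000 − 2.800000) / (10.240000 − (-8.960000)) = 5.200000 − (24.576000)/(19.200000) = 3.920000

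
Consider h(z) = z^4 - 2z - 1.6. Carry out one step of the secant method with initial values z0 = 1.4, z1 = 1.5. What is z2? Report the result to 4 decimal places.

h(1.4) = -0.558400, h(1.5) = 0.462500
z2 = 1.500000 − 0.462500·(1.500000 − 1.400000) / (0.462500 − (-0.558400)) = 1.500000 − (0.046250)/(1.020900) = 1.454697

1.4547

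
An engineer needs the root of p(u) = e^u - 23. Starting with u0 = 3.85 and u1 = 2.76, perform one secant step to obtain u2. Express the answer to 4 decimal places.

p(3.85) = 23.993063, p(2.76) = -7.200157
u2 = 2.760000 − (-7.200157)·(2.760000 − 3.850000) / (-7.200157 − 23.993063) = 2.760000 − (7.848171)/(-31.193220) = 3.011599

3.0116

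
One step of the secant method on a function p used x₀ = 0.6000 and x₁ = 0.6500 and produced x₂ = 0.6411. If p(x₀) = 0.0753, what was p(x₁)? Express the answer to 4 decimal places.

-0.0163

The secant line through (0.6000, 0.0753) and (0.6500, p(x₁)) crosses zero at x₂ = 0.6411.
So (0.6000, 0.0753), (0.6500, p(x₁)), (0.6411, 0) are collinear:
p(x₁) = 0.0753 · (0.6500 − 0.6411) / (0.6000 − 0.6411) = 0.0753 · (0.008900)/(-0.041100) = -0.016306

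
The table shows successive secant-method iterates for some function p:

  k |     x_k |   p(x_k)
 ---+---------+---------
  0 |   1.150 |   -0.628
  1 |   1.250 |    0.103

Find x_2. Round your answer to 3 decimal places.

x_2 = 1.250 − 0.103·(1.250 − 1.150) / (0.103 − (-0.628))
   = 1.250 − (0.01030)/(0.73100) = 1.23591

1.236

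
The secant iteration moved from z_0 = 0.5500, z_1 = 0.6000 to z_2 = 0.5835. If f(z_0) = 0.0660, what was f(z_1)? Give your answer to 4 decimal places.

-0.0325

The secant line through (0.5500, 0.0660) and (0.6000, f(z_1)) crosses zero at z_2 = 0.5835.
So (0.5500, 0.0660), (0.6000, f(z_1)), (0.5835, 0) are collinear:
f(z_1) = 0.0660 · (0.6000 − 0.5835) / (0.5500 − 0.5835) = 0.0660 · (0.016500)/(-0.033500) = -0.032507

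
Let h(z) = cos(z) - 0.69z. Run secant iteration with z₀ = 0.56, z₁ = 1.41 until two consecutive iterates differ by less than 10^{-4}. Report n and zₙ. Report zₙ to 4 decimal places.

n = 5, zₙ = 0.9004

h(0.56) = 0.460855, h(1.41) = -0.812796
z₂ = 1.410000 − (-0.812796)·(0.850000)/(-1.273651) = 0.867562;  |Δ| = 0.542438
h(0.867562) = 0.048070
z₃ = 0.867562 − 0.048070·(-0.542438)/(0.860866) = 0.897851;  |Δ| = 0.030289
h(0.897851) = 0.003774
z₄ = 0.897851 − 0.003774·(0.030289)/(-0.044296) = 0.900432;  |Δ| = 0.002581
h(0.900432) = -0.000027
z₅ = 0.900432 − (-0.000027)·(0.002581)/(-0.003801) = 0.900414;  |Δ| = 0.000018
|z₅ − z₄| = 0.000018 < 10^{-4}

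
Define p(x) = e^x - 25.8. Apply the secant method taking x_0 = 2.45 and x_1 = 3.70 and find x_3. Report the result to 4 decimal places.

p(2.45) = -14.211653, p(3.70) = 14.647304
x_2 = 3.700000 − 14.647304·(3.700000 − 2.450000) / (14.647304 − (-14.211653)) = 3.700000 − (18.309130)/(28.858958) = 3.065565
p(3.065565) = -4.353422
x_3 = 3.065565 − (-4.353422)·(3.065565 − 3.700000) / (-4.353422 − 14.647304) = 3.065565 − (2.761963)/(-19.000727) = 3.210926

3.2109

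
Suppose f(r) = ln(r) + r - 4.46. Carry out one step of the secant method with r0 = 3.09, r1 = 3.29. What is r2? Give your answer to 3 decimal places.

3.274

f(3.09) = -0.24183, f(3.29) = 0.02089
r2 = 3.29000 − 0.02089·(3.29000 − 3.09000) / (0.02089 − (-0.24183)) = 3.29000 − (0.00418)/(0.26272) = 3.27410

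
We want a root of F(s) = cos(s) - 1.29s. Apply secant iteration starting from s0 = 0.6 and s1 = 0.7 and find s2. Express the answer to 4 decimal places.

0.6271

F(0.6) = 0.051336, F(0.7) = -0.138158
s2 = 0.700000 − (-0.138158)·(0.700000 − 0.600000) / (-0.138158 − 0.051336) = 0.700000 − (-0.013816)/(-0.189493) = 0.627091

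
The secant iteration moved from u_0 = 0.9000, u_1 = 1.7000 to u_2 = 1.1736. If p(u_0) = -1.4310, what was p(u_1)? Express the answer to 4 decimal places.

The secant line through (0.9000, -1.4310) and (1.7000, p(u_1)) crosses zero at u_2 = 1.1736.
So (0.9000, -1.4310), (1.7000, p(u_1)), (1.1736, 0) are collinear:
p(u_1) = -1.4310 · (1.7000 − 1.1736) / (0.9000 − 1.1736) = -1.4310 · (0.526400)/(-0.273600) = 2.753211

2.7532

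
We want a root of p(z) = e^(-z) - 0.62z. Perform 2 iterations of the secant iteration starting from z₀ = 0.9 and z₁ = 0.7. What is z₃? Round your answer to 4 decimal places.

0.7568

p(0.9) = -0.151430, p(0.7) = 0.062585
z₂ = 0.700000 − 0.062585·(0.700000 − 0.900000) / (0.062585 − (-0.151430)) = 0.700000 − (-0.012517)/(0.214016) = 0.758487
p(0.758487) = -0.001887
z₃ = 0.758487 − (-0.001887)·(0.758487 − 0.700000) / (-0.001887 − 0.062585) = 0.758487 − (-0.000110)/(-0.064472) = 0.756775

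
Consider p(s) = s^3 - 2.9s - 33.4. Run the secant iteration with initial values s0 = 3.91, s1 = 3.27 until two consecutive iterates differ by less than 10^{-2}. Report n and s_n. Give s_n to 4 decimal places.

n = 4, s_n = 3.5198

p(3.91) = 15.037471, p(3.27) = -7.917217
s2 = 3.270000 − (-7.917217)·(-0.640000)/(-22.954688) = 3.490740;  |Δ| = 0.220740
p(3.490740) = -0.987550
s3 = 3.490740 − (-0.987550)·(0.220740)/(6.929667) = 3.522198;  |Δ| = 0.031458
p(3.522198) = 0.081580
s4 = 3.522198 − 0.081580·(0.031458)/(1.069130) = 3.519797;  |Δ| = 0.002400
|s4 − s3| = 0.002400 < 10^{-2}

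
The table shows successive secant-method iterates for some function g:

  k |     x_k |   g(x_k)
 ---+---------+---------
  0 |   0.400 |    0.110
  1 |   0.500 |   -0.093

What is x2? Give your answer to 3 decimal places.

0.454

x2 = 0.500 − (-0.093)·(0.500 − 0.400) / (-0.093 − 0.110)
   = 0.500 − (-0.00930)/(-0.20300) = 0.45419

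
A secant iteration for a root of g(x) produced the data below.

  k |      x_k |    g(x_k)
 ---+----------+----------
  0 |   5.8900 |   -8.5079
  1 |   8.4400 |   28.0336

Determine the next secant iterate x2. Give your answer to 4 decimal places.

6.4837

x2 = 8.4400 − 28.0336·(8.4400 − 5.8900) / (28.0336 − (-8.5079))
   = 8.4400 − (71.485680)/(36.541500) = 6.483712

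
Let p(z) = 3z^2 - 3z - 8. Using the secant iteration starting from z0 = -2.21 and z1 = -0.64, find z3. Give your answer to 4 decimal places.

-1.2389

p(-2.21) = 13.282300, p(-0.64) = -4.851200
z2 = -0.640000 − (-4.851200)·(-0.640000 − (-2.210000)) / (-4.851200 − 13.282300) = -0.640000 − (-7.616384)/(-18.133500) = -1.060017
p(-1.060017) = -1.449038
z3 = -1.060017 − (-1.449038)·(-1.060017 − (-0.640000)) / (-1.449038 − (-4.851200)) = -1.060017 − (0.608621)/(3.402162) = -1.238910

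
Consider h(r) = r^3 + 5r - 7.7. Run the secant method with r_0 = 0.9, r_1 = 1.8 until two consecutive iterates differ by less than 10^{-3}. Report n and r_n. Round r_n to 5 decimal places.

n = 5, r_n = 1.19699

h(0.9) = -2.4710000, h(1.8) = 7.1320000
r_2 = 1.8000000 − 7.1320000·(0.9000000)/(9.6030000) = 1.1315839;  |Δ| = 0.6684161
h(1.1315839) = -0.5931077
r_3 = 1.1315839 − (-0.5931077)·(-0.6684161)/(-7.7251077) = 1.1829026;  |Δ| = 0.0513187
h(1.1829026) = -0.1303003
r_4 = 1.1829026 − (-0.1303003)·(0.0513187)/(0.4628075) = 1.1973511;  |Δ| = 0.0144484
h(1.1973511) = 0.0033371
r_5 = 1.1973511 − 0.0033371·(0.0144484)/(0.1336373) = 1.1969903;  |Δ| = 0.0003608
|r_5 − r_4| = 0.0003608 < 10^{-3}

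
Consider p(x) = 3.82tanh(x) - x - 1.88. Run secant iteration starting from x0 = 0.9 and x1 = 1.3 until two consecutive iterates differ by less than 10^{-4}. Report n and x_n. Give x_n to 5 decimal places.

n = 7, x_n = 0.95558

p(0.9) = -0.0437421, p(1.3) = 0.1117825
x2 = 1.3000000 − 0.1117825·(0.4000000)/(0.1555246) = 1.0125022;  |Δ| = 0.2874978
p(1.0125022) = 0.0366546
x3 = 1.0125022 − 0.0366546·(-0.2874978)/(-0.0751279) = 0.8722333;  |Δ| = 0.1402689
p(0.8722333) = -0.0686564
x4 = 0.8722333 − (-0.0686564)·(-0.1402689)/(-0.1053110) = 0.9636802;  |Δ| = 0.0914468
p(0.9636802) = 0.0057110
x5 = 0.9636802 − 0.0057110·(0.0914468)/(0.0743674) = 0.9566575;  |Δ| = 0.0070226
p(0.9566575) = 0.0007706
x6 = 0.9566575 − 0.0007706·(-0.0070226)/(-0.0049404) = 0.9555621;  |Δ| = 0.0010954
p(0.9555621) = -0.0000113
x7 = 0.9555621 − (-0.0000113)·(-0.0010954)/(-0.0007819) = 0.9555779;  |Δ| = 0.0000158
|x7 − x6| = 0.0000158 < 10^{-4}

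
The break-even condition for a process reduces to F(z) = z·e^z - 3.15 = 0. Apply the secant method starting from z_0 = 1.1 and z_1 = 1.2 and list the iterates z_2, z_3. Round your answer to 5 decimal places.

F(1.1) = 0.1545826, F(1.2) = 0.8341403
z_2 = 1.2000000 − 0.8341403·(1.2000000 − 1.1000000) / (0.8341403 − 0.1545826) = 1.2000000 − (0.0834140)/(0.6795577) = 1.0772525
F(1.0772525) = 0.0134596
z_3 = 1.0772525 − 0.0134596·(1.0772525 − 1.2000000) / (0.0134596 − 0.8341403) = 1.0772525 − (-0.0016521)/(-0.8206807) = 1.0752393

1.07725, 1.07524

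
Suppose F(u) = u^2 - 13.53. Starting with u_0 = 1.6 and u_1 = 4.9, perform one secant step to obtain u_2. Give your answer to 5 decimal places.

3.28769

F(1.6) = -10.9700000, F(4.9) = 10.4800000
u_2 = 4.9000000 − 10.4800000·(4.9000000 − 1.6000000) / (10.4800000 − (-10.9700000)) = 4.9000000 − (34.5840000)/(21.4500000) = 3.2876923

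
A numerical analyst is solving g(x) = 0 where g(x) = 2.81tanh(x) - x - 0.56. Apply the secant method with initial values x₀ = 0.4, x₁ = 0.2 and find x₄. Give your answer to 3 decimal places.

0.327

g(0.4) = 0.10766, g(0.2) = -0.20538
x₂ = 0.20000 − (-0.20538)·(0.20000 − 0.40000) / (-0.20538 − 0.10766) = 0.20000 − (0.04108)/(-0.31303) = 0.33122
g(0.33122) = 0.00690
x₃ = 0.33122 − 0.00690·(0.33122 − 0.20000) / (0.00690 − (-0.20538)) = 0.33122 − (0.00091)/(0.21227) = 0.32695
g(0.32695) = 0.00039
x₄ = 0.32695 − 0.00039·(0.32695 − 0.33122) / (0.00039 − 0.00690) = 0.32695 − (0.00000)/(-0.00651) = 0.32670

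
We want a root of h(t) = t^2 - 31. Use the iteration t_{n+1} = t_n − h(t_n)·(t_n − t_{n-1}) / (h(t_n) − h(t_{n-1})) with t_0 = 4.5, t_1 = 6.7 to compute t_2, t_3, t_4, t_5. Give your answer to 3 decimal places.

h(4.5) = -10.75000, h(6.7) = 13.89000
t_2 = 6.70000 − 13.89000·(6.70000 − 4.50000) / (13.89000 − (-10.75000)) = 6.70000 − (30.55800)/(24.64000) = 5.45982
h(5.45982) = -1.19035
t_3 = 5.45982 − (-1.19035)·(5.45982 − 6.70000) / (-1.19035 − 13.89000) = 5.45982 − (1.47625)/(-15.08035) = 5.55771
h(5.55771) = -0.11182
t_4 = 5.55771 − (-0.11182)·(5.55771 − 5.45982) / (-0.11182 − (-1.19035)) = 5.55771 − (-0.01095)/(1.07853) = 5.56786
h(5.56786) = 0.00110
t_5 = 5.56786 − 0.00110·(5.56786 − 5.55771) / (0.00110 − (-0.11182)) = 5.56786 − (0.00001)/(0.11292) = 5.56776

5.460, 5.558, 5.568, 5.568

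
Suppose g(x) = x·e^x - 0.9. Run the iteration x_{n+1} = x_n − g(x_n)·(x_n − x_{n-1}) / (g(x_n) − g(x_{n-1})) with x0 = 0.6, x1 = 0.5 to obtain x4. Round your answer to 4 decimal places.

0.5298

g(0.6) = 0.193271, g(0.5) = -0.075639
x2 = 0.500000 − (-0.075639)·(0.500000 − 0.600000) / (-0.075639 − 0.193271) = 0.500000 − (0.007564)/(-0.268911) = 0.528128
g(0.528128) = -0.004424
x3 = 0.528128 − (-0.004424)·(0.528128 − 0.500000) / (-0.004424 − (-0.075639)) = 0.528128 − (-0.000124)/(0.071215) = 0.529876
g(0.529876) = 0.000111
x4 = 0.529876 − 0.000111·(0.529876 − 0.528128) / (0.000111 − (-0.004424)) = 0.529876 − (0.000000)/(0.004535) = 0.529833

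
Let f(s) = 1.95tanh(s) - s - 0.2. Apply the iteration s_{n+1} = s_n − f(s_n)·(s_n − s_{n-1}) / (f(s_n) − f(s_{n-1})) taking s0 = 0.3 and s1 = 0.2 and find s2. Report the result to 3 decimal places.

f(0.3) = 0.06806, f(0.2) = -0.01512
s2 = 0.20000 − (-0.01512)·(0.20000 − 0.30000) / (-0.01512 − 0.06806) = 0.20000 − (0.00151)/(-0.08318) = 0.21818

0.218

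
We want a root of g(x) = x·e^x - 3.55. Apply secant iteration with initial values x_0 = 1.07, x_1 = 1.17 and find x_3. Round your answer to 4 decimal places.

g(1.07) = -0.430544, g(1.17) = 0.219731
x_2 = 1.170000 − 0.219731·(1.170000 − 1.070000) / (0.219731 − (-0.430544)) = 1.170000 − (0.021973)/(0.650275) = 1.136209
g(1.136209) = -0.010777
x_3 = 1.136209 − (-0.010777)·(1.136209 − 1.170000) / (-0.010777 − 0.219731) = 1.136209 − (0.000364)/(-0.230508) = 1.137789

1.1378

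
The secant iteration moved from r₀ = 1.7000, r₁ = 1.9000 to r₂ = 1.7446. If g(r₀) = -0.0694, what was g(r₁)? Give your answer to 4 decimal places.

The secant line through (1.7000, -0.0694) and (1.9000, g(r₁)) crosses zero at r₂ = 1.7446.
So (1.7000, -0.0694), (1.9000, g(r₁)), (1.7446, 0) are collinear:
g(r₁) = -0.0694 · (1.9000 − 1.7446) / (1.7000 − 1.7446) = -0.0694 · (0.155400)/(-0.044600) = 0.241811

0.2418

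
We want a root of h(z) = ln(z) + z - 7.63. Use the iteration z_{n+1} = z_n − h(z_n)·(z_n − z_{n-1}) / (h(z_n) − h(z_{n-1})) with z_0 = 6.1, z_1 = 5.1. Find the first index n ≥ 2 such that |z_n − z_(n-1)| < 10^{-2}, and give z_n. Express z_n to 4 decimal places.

n = 3, z_n = 5.8616

h(6.1) = 0.278289, h(5.1) = -0.900759
z_2 = 5.100000 − (-0.900759)·(-1.000000)/(-1.179048) = 5.863972;  |Δ| = 0.763972
h(5.863972) = 0.002799
z_3 = 5.863972 − 0.002799·(0.763972)/(0.903558) = 5.861605;  |Δ| = 0.002366
|z_3 − z_2| = 0.002366 < 10^{-2}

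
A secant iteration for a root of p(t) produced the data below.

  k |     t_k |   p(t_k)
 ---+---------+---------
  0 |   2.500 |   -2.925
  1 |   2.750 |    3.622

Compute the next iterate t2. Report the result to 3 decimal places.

2.612

t2 = 2.750 − 3.622·(2.750 − 2.500) / (3.622 − (-2.925))
   = 2.750 − (0.90550)/(6.54700) = 2.61169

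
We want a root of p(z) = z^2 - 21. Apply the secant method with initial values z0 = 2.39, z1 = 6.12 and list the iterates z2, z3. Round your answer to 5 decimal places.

p(2.39) = -15.2879000, p(6.12) = 16.4544000
z2 = 6.1200000 − 16.4544000·(6.1200000 − 2.3900000) / (16.4544000 − (-15.2879000)) = 6.1200000 − (61.3749120)/(31.7423000) = 4.1864630
p(4.1864630) = -3.4735277
z3 = 4.1864630 − (-3.4735277)·(4.1864630 − 6.1200000) / (-3.4735277 − 16.4544000) = 4.1864630 − (6.7161943)/(-19.9279277) = 4.5234872

4.18646, 4.52349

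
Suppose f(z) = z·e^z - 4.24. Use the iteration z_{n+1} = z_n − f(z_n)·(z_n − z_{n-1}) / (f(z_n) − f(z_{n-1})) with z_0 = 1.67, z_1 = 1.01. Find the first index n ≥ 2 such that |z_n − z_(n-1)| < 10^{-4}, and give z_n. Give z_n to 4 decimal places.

f(1.67) = 4.631320, f(1.01) = -1.466943
z_2 = 1.010000 − (-1.466943)·(-0.660000)/(-6.098263) = 1.168764;  |Δ| = 0.158764
f(1.168764) = -0.478905
z_3 = 1.168764 − (-0.478905)·(0.158764)/(0.988038) = 1.245717;  |Δ| = 0.076953
f(1.245717) = 0.089396
z_4 = 1.245717 − 0.089396·(0.076953)/(0.568301) = 1.233612;  |Δ| = 0.012105
f(1.233612) = -0.004260
z_5 = 1.233612 − (-0.004260)·(-0.012105)/(-0.093656) = 1.234162;  |Δ| = 0.000551
f(1.234162) = -0.000036
z_6 = 1.234162 − (-0.000036)·(0.000551)/(0.004224) = 1.234167;  |Δ| = 0.000005
|z_6 − z_5| = 0.000005 < 10^{-4}

n = 6, z_n = 1.2342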